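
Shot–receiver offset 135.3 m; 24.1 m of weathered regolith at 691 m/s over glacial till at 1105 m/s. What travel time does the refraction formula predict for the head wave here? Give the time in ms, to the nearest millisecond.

177 ms

t = x/V₂ + 2h·√(V₂²−V₁²)/(V₁V₂).
√(V₂²−V₁²) = √(1105²−691²) = 862.3 m/s; delay term = 2·24.1·862.3/(691·1105) = 0.05443 s.
t = 135.3/1105 + 0.05443 = 0.17688 s.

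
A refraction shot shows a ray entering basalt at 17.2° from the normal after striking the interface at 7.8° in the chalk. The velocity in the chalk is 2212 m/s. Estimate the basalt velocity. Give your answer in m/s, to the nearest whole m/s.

4820 m/s

Snell's law: sin 7.8°/V₁ = sin 17.2°/V₂.
V₂ = V₁·sin 17.2°/sin 7.8° = 2212 × 2.1789 = 4819.68 m/s.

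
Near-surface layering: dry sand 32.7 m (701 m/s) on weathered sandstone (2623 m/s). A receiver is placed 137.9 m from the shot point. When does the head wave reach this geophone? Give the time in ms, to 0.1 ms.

θ_c = arcsin(V₁/V₂) = arcsin(701/2623) = 15.50°, cos θ_c = 0.9636.
Intercept time tᵢ = 2h cos θ_c / V₁ = 2·32.7·0.9636/701 = 0.08990 s.
t = x/V₂ + tᵢ = 137.9/2623 + 0.08990 = 0.14248 s.

142.5 ms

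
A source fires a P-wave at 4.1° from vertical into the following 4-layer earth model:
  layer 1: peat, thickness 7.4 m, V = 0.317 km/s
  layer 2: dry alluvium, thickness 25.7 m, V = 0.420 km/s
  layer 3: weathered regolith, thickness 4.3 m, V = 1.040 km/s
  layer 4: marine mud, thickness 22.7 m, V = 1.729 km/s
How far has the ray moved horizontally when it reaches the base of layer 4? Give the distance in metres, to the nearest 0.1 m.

Apply Snell's law at each interface; in layer i the horizontal offset is hᵢ·tan θᵢ.
Layer 1: θ = 4.10°; offset = 7.4·tan 4.10° = 0.530 m.
Layer 2: sin θ = 0.420·sin 4.1°/0.317 = 0.0947, θ = 5.44°; offset = 25.7·tan 5.44° = 2.446 m.
Layer 3: sin θ = 1.040·sin 4.1°/0.317 = 0.2346, θ = 13.57°; offset = 4.3·tan 13.57° = 1.038 m.
Layer 4: sin θ = 1.729·sin 4.1°/0.317 = 0.3900, θ = 22.95°; offset = 22.7·tan 22.95° = 9.613 m.
Total horizontal offset = 13.627 m.

13.6 m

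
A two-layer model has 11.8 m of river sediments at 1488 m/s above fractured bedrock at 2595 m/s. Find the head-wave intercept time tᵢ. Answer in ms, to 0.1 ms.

13.0 ms

tᵢ = 2h·√(V₂²−V₁²)/(V₁V₂).
√(V₂²−V₁²) = √(2595²−1488²) = 2126.0 m/s.
tᵢ = 2·11.8·2126.0/(1488·2595) = 0.01299 s.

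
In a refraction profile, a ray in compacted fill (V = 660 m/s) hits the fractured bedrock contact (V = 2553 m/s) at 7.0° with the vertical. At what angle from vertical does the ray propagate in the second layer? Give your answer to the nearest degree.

28°

sin θ₁/V₁ = sin θ₂/V₂ ⇒ sin θ₂ = 2553·sin 7.0°/660 = 2553·0.1219/660 = 0.4714.
θ₂ = arcsin 0.4714 = 28.13° from the normal.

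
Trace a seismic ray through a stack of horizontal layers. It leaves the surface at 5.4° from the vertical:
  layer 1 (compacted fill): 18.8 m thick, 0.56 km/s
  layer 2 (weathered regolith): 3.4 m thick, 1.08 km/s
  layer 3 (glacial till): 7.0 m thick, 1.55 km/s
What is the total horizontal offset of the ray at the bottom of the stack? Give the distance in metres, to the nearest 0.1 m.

4.3 m

Ray parameter p = sin 5.4° / 0.56 km/s = 1.6805e-01 s/km.
Layer 1: θ = 5.40°; offset = 18.8·tan 5.40° = 1.777 m.
Layer 2: sin θ = p·1.08 = 0.1815 → θ = 10.46°; offset = 3.4·tan 10.46° = 0.628 m.
Layer 3: sin θ = p·1.55 = 0.2605 → θ = 15.10°; offset = 7.0·tan 15.10° = 1.889 m.
Summing the layer offsets gives 4.293 m.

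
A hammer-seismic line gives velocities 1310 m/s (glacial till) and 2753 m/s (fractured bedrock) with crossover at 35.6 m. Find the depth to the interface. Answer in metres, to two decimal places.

10.61 m

x_cross = 2h·√((V₂+V₁)/(V₂−V₁)) → h = x_cross / (2·√((V₂+V₁)/(V₂−V₁))).
√((V₂+V₁)/(V₂−V₁)) = √((2753+1310)/(2753−1310)) = 1.6780.
h = 35.6 / (2·1.6780) = 10.61 m.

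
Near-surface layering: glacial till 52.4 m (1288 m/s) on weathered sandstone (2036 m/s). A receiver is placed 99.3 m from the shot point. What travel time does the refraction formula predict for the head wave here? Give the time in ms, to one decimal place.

111.8 ms

θ_c = arcsin(V₁/V₂) = arcsin(1288/2036) = 39.24°, cos θ_c = 0.7745.
Intercept time tᵢ = 2h cos θ_c / V₁ = 2·52.4·0.7745/1288 = 0.06302 s.
t = x/V₂ + tᵢ = 99.3/2036 + 0.06302 = 0.11179 s.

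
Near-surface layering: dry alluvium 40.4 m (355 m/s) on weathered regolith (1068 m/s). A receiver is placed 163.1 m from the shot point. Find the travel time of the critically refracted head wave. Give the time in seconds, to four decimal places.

t = x/V₂ + 2h·√(V₂²−V₁²)/(V₁V₂).
√(V₂²−V₁²) = √(1068²−355²) = 1007.3 m/s; delay term = 2·40.4·1007.3/(355·1068) = 0.21466 s.
t = 163.1/1068 + 0.21466 = 0.36738 s.

0.3674 s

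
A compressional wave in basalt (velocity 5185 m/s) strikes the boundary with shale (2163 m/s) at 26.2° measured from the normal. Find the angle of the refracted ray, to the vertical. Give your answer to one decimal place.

10.6°

sin θ₁/V₁ = sin θ₂/V₂ ⇒ sin θ₂ = 2163·sin 26.2°/5185 = 2163·0.4415/5185 = 0.1842.
θ₂ = arcsin 0.1842 = 10.61° from the normal.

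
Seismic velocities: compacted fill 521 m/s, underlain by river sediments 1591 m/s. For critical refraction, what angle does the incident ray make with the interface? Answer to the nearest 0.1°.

At critical incidence the refracted ray runs along the interface (θ₂ = 90°), so sin θ_c = V₁/V₂.
θ_c = arcsin(521/1591) = arcsin 0.3275 = 19.12°.
Measured from the interface: 90° − 19.12° = 70.88°.

70.9°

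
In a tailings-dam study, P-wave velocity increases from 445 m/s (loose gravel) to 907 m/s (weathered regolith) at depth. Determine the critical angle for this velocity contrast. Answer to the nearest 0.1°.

At critical incidence the refracted ray runs along the interface (θ₂ = 90°), so sin θ_c = V₁/V₂.
θ_c = arcsin(445/907) = arcsin 0.4906 = 29.38°.

29.4°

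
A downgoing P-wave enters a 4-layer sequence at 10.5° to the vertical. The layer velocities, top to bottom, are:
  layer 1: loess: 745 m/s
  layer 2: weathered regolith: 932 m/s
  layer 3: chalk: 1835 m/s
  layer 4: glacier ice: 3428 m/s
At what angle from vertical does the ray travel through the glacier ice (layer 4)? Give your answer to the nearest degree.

57°

Snell's law across each interface conserves sin θ / V, so sin θ_4 = V_4·sin θ₁/V₁.
sin θ_4 = 3428 × sin 10.5° / 745 = 0.8385.
θ_4 = arcsin 0.8385 = 56.99°.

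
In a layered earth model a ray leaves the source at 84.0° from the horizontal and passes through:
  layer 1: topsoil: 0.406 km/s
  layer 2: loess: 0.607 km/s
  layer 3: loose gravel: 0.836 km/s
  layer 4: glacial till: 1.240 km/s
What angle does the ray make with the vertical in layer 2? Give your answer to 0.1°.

From the normal: θ₁ = 90° − 84.0° = 6.0°.
Ray parameter p = sin 6.0° / 0.406 = 2.5746e-01 s/km.
sin θ_2 = p·V_2 = 2.5746e-01 × 0.607 = 0.1563.
θ_2 = 8.99° from the vertical.

9.0°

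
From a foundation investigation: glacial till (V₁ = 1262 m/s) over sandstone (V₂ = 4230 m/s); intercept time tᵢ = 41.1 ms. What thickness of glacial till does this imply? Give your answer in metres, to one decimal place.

27.2 m

θ_c = arcsin(1262/4230) = 17.36°; cos θ_c = 0.9545.
tᵢ = 2h cos θ_c/V₁ ⇒ h = tᵢ·V₁/(2 cos θ_c) = 0.0411·1262/(2·0.9545) = 27.17 m.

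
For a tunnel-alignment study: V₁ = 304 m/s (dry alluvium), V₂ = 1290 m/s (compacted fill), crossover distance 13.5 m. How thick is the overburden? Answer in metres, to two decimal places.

5.31 m

x_cross = 2h·√((V₂+V₁)/(V₂−V₁)) → h = x_cross / (2·√((V₂+V₁)/(V₂−V₁))).
√((V₂+V₁)/(V₂−V₁)) = √((1290+304)/(1290−304)) = 1.2715.
h = 13.5 / (2·1.2715) = 5.31 m.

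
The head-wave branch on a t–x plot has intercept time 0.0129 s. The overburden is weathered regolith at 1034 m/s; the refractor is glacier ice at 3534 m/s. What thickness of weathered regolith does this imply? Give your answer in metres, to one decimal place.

7.0 m

h = tᵢ·V₁·V₂ / (2·√(V₂²−V₁²)).
√(V₂²−V₁²) = √(3534² − 1034²) = 3379.3 m/s.
h = 0.0129 s × 1034 × 3534 / (2 × 3379.3) = 6.97 m.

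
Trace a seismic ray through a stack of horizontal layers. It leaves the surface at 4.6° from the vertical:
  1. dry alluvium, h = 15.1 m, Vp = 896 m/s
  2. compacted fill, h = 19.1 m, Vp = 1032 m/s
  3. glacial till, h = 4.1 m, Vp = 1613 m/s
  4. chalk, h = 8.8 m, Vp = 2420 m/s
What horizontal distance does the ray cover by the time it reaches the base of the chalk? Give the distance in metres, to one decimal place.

Apply Snell's law at each interface; in layer i the horizontal offset is hᵢ·tan θᵢ.
Layer 1: θ = 4.60°; offset = 15.1·tan 4.60° = 1.215 m.
Layer 2: sin θ = 1032·sin 4.6°/896 = 0.0924, θ = 5.30°; offset = 19.1·tan 5.30° = 1.772 m.
Layer 3: sin θ = 1613·sin 4.6°/896 = 0.1444, θ = 8.30°; offset = 4.1·tan 8.30° = 0.598 m.
Layer 4: sin θ = 2420·sin 4.6°/896 = 0.2166, θ = 12.51°; offset = 8.8·tan 12.51° = 1.953 m.
Summing the layer offsets gives 5.538 m.

5.5 m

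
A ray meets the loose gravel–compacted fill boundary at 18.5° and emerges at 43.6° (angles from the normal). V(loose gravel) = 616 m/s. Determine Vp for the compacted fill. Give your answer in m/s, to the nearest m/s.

sin 18.5° = 0.3173; sin 43.6° = 0.6896.
V₂ = V₁·(sin θ₂/sin θ₁) = 616·(0.6896/0.3173) = 1338.79 m/s.

1339 m/s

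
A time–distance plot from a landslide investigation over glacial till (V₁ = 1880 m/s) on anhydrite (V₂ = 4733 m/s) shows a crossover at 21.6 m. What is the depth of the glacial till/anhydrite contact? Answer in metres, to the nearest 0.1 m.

h = (x_cross/2)·√((V₂−V₁)/(V₂+V₁)).
(V₂−V₁)/(V₂+V₁) = (4733−1880)/(4733+1880) = 0.4314; √ = 0.6568.
h = (21.6/2)·0.6568 = 7.09 m.

7.1 m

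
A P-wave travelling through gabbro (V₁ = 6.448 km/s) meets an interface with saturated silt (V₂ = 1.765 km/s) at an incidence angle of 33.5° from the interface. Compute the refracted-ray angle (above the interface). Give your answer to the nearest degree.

Convert to the normal: θ₁ = 90° − 33.5° = 56.5°.
Snell's law: sin θ₂ = (V₂/V₁)·sin θ₁ = (1.765/6.448)·sin 56.5° = 0.2283.
θ₂ = arcsin 0.2283 = 13.19° from the normal.
From the interface: 90° − 13.19° = 76.81°.

77°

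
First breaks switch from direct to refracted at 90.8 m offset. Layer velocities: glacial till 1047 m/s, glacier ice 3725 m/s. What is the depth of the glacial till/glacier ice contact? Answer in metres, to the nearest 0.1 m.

34.0 m

x_cross = 2h·√((V₂+V₁)/(V₂−V₁)) → h = x_cross / (2·√((V₂+V₁)/(V₂−V₁))).
√((V₂+V₁)/(V₂−V₁)) = √((3725+1047)/(3725−1047)) = 1.3349.
h = 90.8 / (2·1.3349) = 34.01 m.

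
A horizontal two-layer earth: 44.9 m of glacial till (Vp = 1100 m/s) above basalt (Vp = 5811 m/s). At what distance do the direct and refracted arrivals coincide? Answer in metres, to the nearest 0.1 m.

108.8 m

x_cross = 2h·√((V₂+V₁)/(V₂−V₁)).
(V₂+V₁)/(V₂−V₁) = (5811+1100)/(5811−1100) = 1.4670; √ = 1.2112.
x_cross = 2·44.9·1.2112 = 108.77 m.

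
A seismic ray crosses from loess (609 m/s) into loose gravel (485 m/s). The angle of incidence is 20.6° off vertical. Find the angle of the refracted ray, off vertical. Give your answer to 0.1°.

16.3°

Snell's law: sin θ₂ = (V₂/V₁)·sin θ₁ = (485/609)·sin 20.6° = 0.2802.
θ₂ = sin⁻¹(0.2802) = 16.27° (from vertical).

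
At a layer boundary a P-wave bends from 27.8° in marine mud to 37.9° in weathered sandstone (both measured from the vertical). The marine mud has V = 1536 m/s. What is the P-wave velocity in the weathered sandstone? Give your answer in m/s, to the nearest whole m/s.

2023 m/s

sin 27.8° = 0.4664; sin 37.9° = 0.6143.
V₂ = V₁·(sin θ₂/sin θ₁) = 1536·(0.6143/0.4664) = 2023.09 m/s.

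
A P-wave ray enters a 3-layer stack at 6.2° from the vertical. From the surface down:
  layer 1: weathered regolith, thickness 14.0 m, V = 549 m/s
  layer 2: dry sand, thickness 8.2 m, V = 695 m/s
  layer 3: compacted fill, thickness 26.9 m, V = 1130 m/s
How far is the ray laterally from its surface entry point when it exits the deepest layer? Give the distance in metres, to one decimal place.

8.8 m

p = sin θ₁/V₁ = sin 6.2°/549 = 1.9672e-04 s/m is conserved through the stack.
Layer 1: θ = 6.20°; offset = 14.0·tan 6.20° = 1.521 m.
Layer 2: sin θ = p·695 = 0.1367 → θ = 7.86°; offset = 8.2·tan 7.86° = 1.132 m.
Layer 3: sin θ = p·1130 = 0.2223 → θ = 12.84°; offset = 26.9·tan 12.84° = 6.133 m.
Σ offsets = 8.786 m.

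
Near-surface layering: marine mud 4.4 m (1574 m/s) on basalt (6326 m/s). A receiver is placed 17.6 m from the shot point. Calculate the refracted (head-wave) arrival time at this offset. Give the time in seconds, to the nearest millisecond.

θ_c = arcsin(V₁/V₂) = arcsin(1574/6326) = 14.41°, cos θ_c = 0.9686.
Intercept time tᵢ = 2h cos θ_c / V₁ = 2·4.4·0.9686/1574 = 0.00542 s.
t = x/V₂ + tᵢ = 17.6/6326 + 0.00542 = 0.00820 s.

0.008 s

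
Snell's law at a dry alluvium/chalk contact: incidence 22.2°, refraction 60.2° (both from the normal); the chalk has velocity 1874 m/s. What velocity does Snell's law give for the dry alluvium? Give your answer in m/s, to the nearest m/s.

sin 22.2° = 0.3778; sin 60.2° = 0.8678.
V₁ = V₂·(sin θ₁/sin θ₂) = 1874·(0.3778/0.8678) = 815.97 m/s.

816 m/s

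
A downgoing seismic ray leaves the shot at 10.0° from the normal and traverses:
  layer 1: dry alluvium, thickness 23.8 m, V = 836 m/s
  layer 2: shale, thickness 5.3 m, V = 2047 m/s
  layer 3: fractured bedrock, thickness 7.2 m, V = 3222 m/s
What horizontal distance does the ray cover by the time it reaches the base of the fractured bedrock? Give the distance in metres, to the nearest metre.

Ray parameter p = sin 10.0° / 836 m/s = 2.0771e-04 s/m.
Layer 1: θ = 10.00°; offset = 23.8·tan 10.00° = 4.197 m.
Layer 2: sin θ = p·2047 = 0.4252 → θ = 25.16°; offset = 5.3·tan 25.16° = 2.490 m.
Layer 3: sin θ = p·3222 = 0.6693 → θ = 42.01°; offset = 7.2·tan 42.01° = 6.485 m.
Σ offsets = 13.171 m.

13 m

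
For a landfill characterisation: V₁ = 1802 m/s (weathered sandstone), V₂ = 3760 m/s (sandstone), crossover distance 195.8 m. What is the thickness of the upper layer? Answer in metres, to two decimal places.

58.09 m

h = (x_cross/2)·√((V₂−V₁)/(V₂+V₁)).
(V₂−V₁)/(V₂+V₁) = (3760−1802)/(3760+1802) = 0.3520; √ = 0.5933.
h = (195.8/2)·0.5933 = 58.09 m.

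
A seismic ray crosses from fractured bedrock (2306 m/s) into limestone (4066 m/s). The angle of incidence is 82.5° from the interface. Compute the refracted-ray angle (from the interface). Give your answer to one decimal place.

76.7°

Angle from the normal: 90° − 82.5° = 7.5°.
sin θ₁/V₁ = sin θ₂/V₂ ⇒ sin θ₂ = 4066·sin 7.5°/2306 = 4066·0.1305/2306 = 0.2301.
θ₂ = sin⁻¹(0.2301) = 13.31° (from vertical).
From the interface: 90° − 13.31° = 76.69°.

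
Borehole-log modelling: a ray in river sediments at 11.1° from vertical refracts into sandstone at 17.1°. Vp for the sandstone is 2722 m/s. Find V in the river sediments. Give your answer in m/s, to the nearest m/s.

1782 m/s

sin 11.1° = 0.1925; sin 17.1° = 0.2940.
V₁ = V₂·(sin θ₁/sin θ₂) = 2722·(0.1925/0.2940) = 1782.22 m/s.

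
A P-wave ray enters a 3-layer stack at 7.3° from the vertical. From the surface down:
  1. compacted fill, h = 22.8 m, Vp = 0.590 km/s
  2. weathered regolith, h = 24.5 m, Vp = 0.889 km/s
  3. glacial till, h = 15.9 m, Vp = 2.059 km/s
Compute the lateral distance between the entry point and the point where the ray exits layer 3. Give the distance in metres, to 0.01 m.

Ray parameter p = sin 7.3° / 0.590 km/s = 2.1536e-01 s/km.
Layer 1: θ = 7.30°; offset = 22.8·tan 7.30° = 2.9207 m.
Layer 2: sin θ = p·0.889 = 0.1915 → θ = 11.04°; offset = 24.5·tan 11.04° = 4.7791 m.
Layer 3: sin θ = p·2.059 = 0.4434 → θ = 26.32°; offset = 15.9·tan 26.32° = 7.8663 m.
Summing the layer offsets gives 15.5662 m.

15.57 m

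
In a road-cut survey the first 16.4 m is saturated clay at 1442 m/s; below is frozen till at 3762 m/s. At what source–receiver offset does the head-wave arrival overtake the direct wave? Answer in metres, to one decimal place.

49.1 m

x_cross = 2h·√((V₂+V₁)/(V₂−V₁)).
(V₂+V₁)/(V₂−V₁) = (3762+1442)/(3762−1442) = 2.2431; √ = 1.4977.
x_cross = 2·16.4·1.4977 = 49.12 m.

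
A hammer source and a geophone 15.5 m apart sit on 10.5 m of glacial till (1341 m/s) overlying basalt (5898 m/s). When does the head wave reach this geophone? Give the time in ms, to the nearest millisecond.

18 ms

θ_c = arcsin(V₁/V₂) = arcsin(1341/5898) = 13.14°, cos θ_c = 0.9738.
Intercept time tᵢ = 2h cos θ_c / V₁ = 2·10.5·0.9738/1341 = 0.01525 s.
t = x/V₂ + tᵢ = 15.5/5898 + 0.01525 = 0.01788 s.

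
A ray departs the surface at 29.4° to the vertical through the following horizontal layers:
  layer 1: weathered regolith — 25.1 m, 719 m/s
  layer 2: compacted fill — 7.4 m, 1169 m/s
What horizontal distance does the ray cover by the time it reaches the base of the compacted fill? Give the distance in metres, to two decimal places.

Apply Snell's law at each interface; in layer i the horizontal offset is hᵢ·tan θᵢ.
Layer 1: θ = 29.40°; offset = 25.1·tan 29.40° = 14.1431 m.
Layer 2: sin θ = 1169·sin 29.4°/719 = 0.7981, θ = 52.95°; offset = 7.4·tan 52.95° = 9.8035 m.
Σ offsets = 23.9466 m.

23.95 m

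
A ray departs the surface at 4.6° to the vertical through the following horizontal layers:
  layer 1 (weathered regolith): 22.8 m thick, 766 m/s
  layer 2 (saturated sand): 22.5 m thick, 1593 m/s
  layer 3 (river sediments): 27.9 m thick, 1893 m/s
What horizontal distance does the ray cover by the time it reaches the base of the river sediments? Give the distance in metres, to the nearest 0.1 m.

Apply Snell's law at each interface; in layer i the horizontal offset is hᵢ·tan θᵢ.
Layer 1: θ = 4.60°; offset = 22.8·tan 4.60° = 1.834 m.
Layer 2: sin θ = 1593·sin 4.6°/766 = 0.1668, θ = 9.60°; offset = 22.5·tan 9.60° = 3.806 m.
Layer 3: sin θ = 1893·sin 4.6°/766 = 0.1982, θ = 11.43°; offset = 27.9·tan 11.43° = 5.642 m.
Summing the layer offsets gives 11.282 m.

11.3 m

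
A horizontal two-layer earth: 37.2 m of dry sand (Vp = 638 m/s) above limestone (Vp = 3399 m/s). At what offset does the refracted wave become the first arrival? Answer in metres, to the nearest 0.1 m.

90.0 m

x_cross = 2h·√((V₂+V₁)/(V₂−V₁)).
(V₂+V₁)/(V₂−V₁) = (3399+638)/(3399−638) = 1.4622; √ = 1.2092.
x_cross = 2·37.2·1.2092 = 89.96 m.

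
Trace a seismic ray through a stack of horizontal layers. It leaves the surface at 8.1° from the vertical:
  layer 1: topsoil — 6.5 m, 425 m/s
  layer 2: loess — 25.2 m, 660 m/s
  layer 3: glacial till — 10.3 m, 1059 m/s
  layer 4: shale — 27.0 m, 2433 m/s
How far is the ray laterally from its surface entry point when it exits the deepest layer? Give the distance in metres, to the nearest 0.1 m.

47.3 m

Ray parameter p = sin 8.1° / 425 m/s = 3.3153e-04 s/m.
Layer 1: θ = 8.10°; offset = 6.5·tan 8.10° = 0.925 m.
Layer 2: sin θ = p·660 = 0.2188 → θ = 12.64°; offset = 25.2·tan 12.64° = 5.651 m.
Layer 3: sin θ = p·1059 = 0.3511 → θ = 20.55°; offset = 10.3·tan 20.55° = 3.862 m.
Layer 4: sin θ = p·2433 = 0.8066 → θ = 53.77°; offset = 27.0·tan 53.77° = 36.846 m.
Summing the layer offsets gives 47.284 m.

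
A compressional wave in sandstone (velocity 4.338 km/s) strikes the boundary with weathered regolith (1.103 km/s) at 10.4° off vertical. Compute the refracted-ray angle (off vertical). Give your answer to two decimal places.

sin θ₁/V₁ = sin θ₂/V₂ ⇒ sin θ₂ = 1.103·sin 10.4°/4.338 = 1.103·0.1805/4.338 = 0.0459.
θ₂ = arcsin 0.0459 = 2.63° from the normal.

2.63°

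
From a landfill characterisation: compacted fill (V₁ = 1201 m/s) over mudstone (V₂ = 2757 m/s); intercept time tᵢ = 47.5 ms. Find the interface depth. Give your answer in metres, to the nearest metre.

h = tᵢ·V₁·V₂ / (2·√(V₂²−V₁²)).
√(V₂²−V₁²) = √(2757² − 1201²) = 2481.7 m/s.
h = 0.0475 s × 1201 × 2757 / (2 × 2481.7) = 31.69 m.

32 m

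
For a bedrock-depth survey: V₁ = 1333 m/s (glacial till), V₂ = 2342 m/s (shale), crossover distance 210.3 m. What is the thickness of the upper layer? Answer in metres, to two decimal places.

h = (x_cross/2)·√((V₂−V₁)/(V₂+V₁)).
(V₂−V₁)/(V₂+V₁) = (2342−1333)/(2342+1333) = 0.2746; √ = 0.5240.
h = (210.3/2)·0.5240 = 55.10 m.

55.10 m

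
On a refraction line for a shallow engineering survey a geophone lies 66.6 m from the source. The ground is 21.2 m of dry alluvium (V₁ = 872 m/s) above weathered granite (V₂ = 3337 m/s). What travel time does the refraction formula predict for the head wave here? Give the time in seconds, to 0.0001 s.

0.0669 s

θ_c = arcsin(V₁/V₂) = arcsin(872/3337) = 15.15°, cos θ_c = 0.9653.
Intercept time tᵢ = 2h cos θ_c / V₁ = 2·21.2·0.9653/872 = 0.04693 s.
t = x/V₂ + tᵢ = 66.6/3337 + 0.04693 = 0.06689 s.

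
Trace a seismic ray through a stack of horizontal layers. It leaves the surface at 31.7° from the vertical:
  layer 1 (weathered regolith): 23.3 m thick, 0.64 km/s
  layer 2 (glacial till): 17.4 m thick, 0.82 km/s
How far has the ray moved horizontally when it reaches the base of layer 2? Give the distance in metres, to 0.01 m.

p = sin θ₁/V₁ = sin 31.7°/0.64 = 8.2105e-01 s/km is conserved through the stack.
Layer 1: θ = 31.70°; offset = 23.3·tan 31.70° = 14.3904 m.
Layer 2: sin θ = p·0.82 = 0.6733 → θ = 42.32°; offset = 17.4·tan 42.32° = 15.8435 m.
Σ offsets = 30.2338 m.

30.23 m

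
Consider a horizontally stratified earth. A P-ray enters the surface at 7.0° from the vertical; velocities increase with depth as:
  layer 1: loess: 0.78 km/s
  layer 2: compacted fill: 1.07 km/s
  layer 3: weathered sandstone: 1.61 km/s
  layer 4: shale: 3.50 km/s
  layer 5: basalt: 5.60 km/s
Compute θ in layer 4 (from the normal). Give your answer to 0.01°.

33.15°

Snell's law across each interface conserves sin θ / V, so sin θ_4 = V_4·sin θ₁/V₁.
sin θ_4 = 3.50 × sin 7.0° / 0.78 = 0.5468.
θ_4 = arcsin 0.5468 = 33.15°.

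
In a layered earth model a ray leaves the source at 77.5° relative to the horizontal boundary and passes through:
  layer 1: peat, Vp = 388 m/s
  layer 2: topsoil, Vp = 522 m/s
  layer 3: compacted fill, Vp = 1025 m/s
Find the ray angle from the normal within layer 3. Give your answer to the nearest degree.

From the normal: θ₁ = 90° − 77.5° = 12.5°.
Snell's law across each interface conserves sin θ / V, so sin θ_3 = V_3·sin θ₁/V₁.
sin θ_3 = 1025 × sin 12.5° / 388 = 0.5718.
θ_3 = 34.87° from the vertical.

35°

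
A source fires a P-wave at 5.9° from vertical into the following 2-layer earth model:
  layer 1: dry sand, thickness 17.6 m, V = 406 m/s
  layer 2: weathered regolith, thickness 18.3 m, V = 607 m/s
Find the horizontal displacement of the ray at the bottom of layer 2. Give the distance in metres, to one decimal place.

4.7 m

p = sin θ₁/V₁ = sin 5.9°/406 = 2.5318e-04 s/m is conserved through the stack.
Layer 1: θ = 5.90°; offset = 17.6·tan 5.90° = 1.819 m.
Layer 2: sin θ = p·607 = 0.1537 → θ = 8.84°; offset = 18.3·tan 8.84° = 2.846 m.
Total horizontal offset = 4.665 m.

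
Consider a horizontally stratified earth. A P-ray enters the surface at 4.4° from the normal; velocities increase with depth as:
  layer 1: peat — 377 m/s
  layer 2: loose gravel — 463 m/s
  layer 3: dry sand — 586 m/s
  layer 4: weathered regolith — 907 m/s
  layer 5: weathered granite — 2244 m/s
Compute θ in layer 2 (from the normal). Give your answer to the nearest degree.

5°

Snell's law across each interface conserves sin θ / V, so sin θ_2 = V_2·sin θ₁/V₁.
sin θ_2 = 463 × sin 4.4° / 377 = 0.0942.
θ_2 = arcsin 0.0942 = 5.41°.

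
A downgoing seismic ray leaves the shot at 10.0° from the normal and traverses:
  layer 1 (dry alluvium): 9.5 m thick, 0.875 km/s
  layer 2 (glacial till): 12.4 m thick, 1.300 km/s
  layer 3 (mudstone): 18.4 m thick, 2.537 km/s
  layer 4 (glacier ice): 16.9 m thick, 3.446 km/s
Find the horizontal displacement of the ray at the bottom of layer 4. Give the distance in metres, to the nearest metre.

32 m

p = sin θ₁/V₁ = sin 10.0°/0.875 = 1.9846e-01 s/km is conserved through the stack.
Layer 1: θ = 10.00°; offset = 9.5·tan 10.00° = 1.675 m.
Layer 2: sin θ = p·1.300 = 0.2580 → θ = 14.95°; offset = 12.4·tan 14.95° = 3.311 m.
Layer 3: sin θ = p·2.537 = 0.5035 → θ = 30.23°; offset = 18.4·tan 30.23° = 10.722 m.
Layer 4: sin θ = p·3.446 = 0.6839 → θ = 43.15°; offset = 16.9·tan 43.15° = 15.841 m.
Total horizontal offset = 31.549 m.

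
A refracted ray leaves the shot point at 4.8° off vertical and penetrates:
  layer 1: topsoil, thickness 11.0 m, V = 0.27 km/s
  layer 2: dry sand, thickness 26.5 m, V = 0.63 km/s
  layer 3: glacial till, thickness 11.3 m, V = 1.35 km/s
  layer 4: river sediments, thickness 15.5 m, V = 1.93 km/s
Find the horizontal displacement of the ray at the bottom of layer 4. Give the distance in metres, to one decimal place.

23.0 m

Ray parameter p = sin 4.8° / 0.27 km/s = 3.0992e-01 s/km.
Layer 1: θ = 4.80°; offset = 11.0·tan 4.80° = 0.924 m.
Layer 2: sin θ = p·0.63 = 0.1952 → θ = 11.26°; offset = 26.5·tan 11.26° = 5.276 m.
Layer 3: sin θ = p·1.35 = 0.4184 → θ = 24.73°; offset = 11.3·tan 24.73° = 5.205 m.
Layer 4: sin θ = p·1.93 = 0.5981 → θ = 36.74°; offset = 15.5·tan 36.74° = 11.569 m.
Total horizontal offset = 22.973 m.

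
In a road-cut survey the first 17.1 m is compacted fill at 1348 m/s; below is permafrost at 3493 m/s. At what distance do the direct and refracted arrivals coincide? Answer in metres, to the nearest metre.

θ_c = arcsin(1348/3493) = 22.70°, so cos θ_c = 0.9225 and tᵢ = 2h cos θ_c/V₁ = 0.0234 s.
At crossover x/V₁ = x/V₂ + tᵢ ⇒ x = tᵢ/(1/V₁ − 1/V₂) = 0.02341/(7.4184e-04 − 2.8629e-04) = 51.38 m.

51 m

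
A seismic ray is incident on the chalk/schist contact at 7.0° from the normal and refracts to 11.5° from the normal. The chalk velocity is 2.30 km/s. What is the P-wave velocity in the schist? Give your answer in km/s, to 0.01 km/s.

3.76 km/s

Snell's law: sin 7.0°/V₁ = sin 11.5°/V₂.
V₂ = V₁·sin 11.5°/sin 7.0° = 2.30 × 1.6359 = 3.76 km/s.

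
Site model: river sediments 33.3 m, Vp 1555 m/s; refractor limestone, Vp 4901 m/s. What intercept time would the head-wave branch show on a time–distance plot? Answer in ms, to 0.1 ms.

40.6 ms

θ_c = arcsin(V₁/V₂) = arcsin(1555/4901) = 18.50°; cos θ_c = 0.9483.
tᵢ = 2h·cos θ_c / V₁ = 2·33.3·0.9483 / 1555 = 0.04062 s.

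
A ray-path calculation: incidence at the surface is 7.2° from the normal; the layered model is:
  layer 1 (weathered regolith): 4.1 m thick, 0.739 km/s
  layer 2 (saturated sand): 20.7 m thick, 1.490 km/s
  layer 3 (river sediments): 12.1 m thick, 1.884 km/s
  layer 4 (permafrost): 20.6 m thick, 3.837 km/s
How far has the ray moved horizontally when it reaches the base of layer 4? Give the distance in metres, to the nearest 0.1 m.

27.7 m

Apply Snell's law at each interface; in layer i the horizontal offset is hᵢ·tan θᵢ.
Layer 1: θ = 7.20°; offset = 4.1·tan 7.20° = 0.518 m.
Layer 2: sin θ = 1.490·sin 7.2°/0.739 = 0.2527, θ = 14.64°; offset = 20.7·tan 14.64° = 5.406 m.
Layer 3: sin θ = 1.884·sin 7.2°/0.739 = 0.3195, θ = 18.63°; offset = 12.1·tan 18.63° = 4.080 m.
Layer 4: sin θ = 3.837·sin 7.2°/0.739 = 0.6507, θ = 40.60°; offset = 20.6·tan 40.60° = 17.655 m.
Summing the layer offsets gives 27.660 m.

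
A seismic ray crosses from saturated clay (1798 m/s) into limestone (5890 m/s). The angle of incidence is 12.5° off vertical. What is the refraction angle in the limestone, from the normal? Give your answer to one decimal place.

45.2°

Snell's law: sin θ₂ = (V₂/V₁)·sin θ₁ = (5890/1798)·sin 12.5° = 0.7090.
θ₂ = arcsin 0.7090 = 45.16° from the normal.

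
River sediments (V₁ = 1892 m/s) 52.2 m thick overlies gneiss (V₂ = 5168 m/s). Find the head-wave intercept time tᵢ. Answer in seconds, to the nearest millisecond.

θ_c = arcsin(V₁/V₂) = arcsin(1892/5168) = 21.48°; cos θ_c = 0.9306.
tᵢ = 2h·cos θ_c / V₁ = 2·52.2·0.9306 / 1892 = 0.05135 s.

0.051 s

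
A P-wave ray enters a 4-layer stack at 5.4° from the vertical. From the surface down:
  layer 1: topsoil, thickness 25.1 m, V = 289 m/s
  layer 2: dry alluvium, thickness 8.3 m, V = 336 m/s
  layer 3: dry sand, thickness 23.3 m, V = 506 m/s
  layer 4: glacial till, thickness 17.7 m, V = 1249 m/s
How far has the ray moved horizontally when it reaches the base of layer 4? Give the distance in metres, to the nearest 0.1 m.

15.1 m

p = sin θ₁/V₁ = sin 5.4°/289 = 3.2563e-04 s/m is conserved through the stack.
Layer 1: θ = 5.40°; offset = 25.1·tan 5.40° = 2.373 m.
Layer 2: sin θ = p·336 = 0.1094 → θ = 6.28°; offset = 8.3·tan 6.28° = 0.914 m.
Layer 3: sin θ = p·506 = 0.1648 → θ = 9.48°; offset = 23.3·tan 9.48° = 3.892 m.
Layer 4: sin θ = p·1249 = 0.4067 → θ = 24.00°; offset = 17.7·tan 24.00° = 7.880 m.
Summing the layer offsets gives 15.059 m.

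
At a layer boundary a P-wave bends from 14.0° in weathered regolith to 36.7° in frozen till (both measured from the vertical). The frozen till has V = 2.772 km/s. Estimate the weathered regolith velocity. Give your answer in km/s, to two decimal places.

1.12 km/s

Snell's law: sin 14.0°/V₁ = sin 36.7°/V₂.
V₁ = V₂·sin 14.0°/sin 36.7° = 2.772 × 0.4048 = 1.12 km/s.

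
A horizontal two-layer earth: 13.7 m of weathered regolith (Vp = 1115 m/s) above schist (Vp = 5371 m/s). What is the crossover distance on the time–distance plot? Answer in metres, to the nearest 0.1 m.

33.8 m

θ_c = arcsin(1115/5371) = 11.98°, so cos θ_c = 0.9782 and tᵢ = 2h cos θ_c/V₁ = 0.0240 s.
At crossover x/V₁ = x/V₂ + tᵢ ⇒ x = tᵢ/(1/V₁ − 1/V₂) = 0.02404/(8.9686e-04 − 1.8619e-04) = 33.83 m.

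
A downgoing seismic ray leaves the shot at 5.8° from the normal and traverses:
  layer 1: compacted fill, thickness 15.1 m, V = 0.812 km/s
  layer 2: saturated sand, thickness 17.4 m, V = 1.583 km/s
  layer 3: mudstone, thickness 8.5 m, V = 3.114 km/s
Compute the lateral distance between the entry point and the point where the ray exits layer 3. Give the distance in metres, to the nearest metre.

Apply Snell's law at each interface; in layer i the horizontal offset is hᵢ·tan θᵢ.
Layer 1: θ = 5.80°; offset = 15.1·tan 5.80° = 1.534 m.
Layer 2: sin θ = 1.583·sin 5.8°/0.812 = 0.1970, θ = 11.36°; offset = 17.4·tan 11.36° = 3.497 m.
Layer 3: sin θ = 3.114·sin 5.8°/0.812 = 0.3875, θ = 22.80°; offset = 8.5·tan 22.80° = 3.573 m.
Summing the layer offsets gives 8.604 m.

9 m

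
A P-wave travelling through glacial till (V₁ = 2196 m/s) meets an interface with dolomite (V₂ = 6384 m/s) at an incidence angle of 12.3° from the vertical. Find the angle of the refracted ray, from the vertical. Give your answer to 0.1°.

38.3°

sin θ₁/V₁ = sin θ₂/V₂ ⇒ sin θ₂ = 6384·sin 12.3°/2196 = 6384·0.2130/2196 = 0.6193.
θ₂ = arcsin 0.6193 = 38.27° from the normal.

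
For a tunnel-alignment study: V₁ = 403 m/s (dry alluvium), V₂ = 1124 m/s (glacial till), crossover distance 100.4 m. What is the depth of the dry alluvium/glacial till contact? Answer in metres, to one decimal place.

34.5 m

x_cross = 2h·√((V₂+V₁)/(V₂−V₁)) → h = x_cross / (2·√((V₂+V₁)/(V₂−V₁))).
√((V₂+V₁)/(V₂−V₁)) = √((1124+403)/(1124−403)) = 1.4553.
h = 100.4 / (2·1.4553) = 34.49 m.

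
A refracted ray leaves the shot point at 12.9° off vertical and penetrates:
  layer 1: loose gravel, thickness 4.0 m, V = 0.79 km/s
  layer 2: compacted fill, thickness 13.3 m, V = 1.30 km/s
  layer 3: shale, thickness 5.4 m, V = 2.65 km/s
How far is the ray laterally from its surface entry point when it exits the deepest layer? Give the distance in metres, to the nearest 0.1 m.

Apply Snell's law at each interface; in layer i the horizontal offset is hᵢ·tan θᵢ.
Layer 1: θ = 12.90°; offset = 4.0·tan 12.90° = 0.916 m.
Layer 2: sin θ = 1.30·sin 12.9°/0.79 = 0.3674, θ = 21.55°; offset = 13.3·tan 21.55° = 5.253 m.
Layer 3: sin θ = 2.65·sin 12.9°/0.79 = 0.7489, θ = 48.49°; offset = 5.4·tan 48.49° = 6.102 m.
Σ offsets = 12.272 m.

12.3 m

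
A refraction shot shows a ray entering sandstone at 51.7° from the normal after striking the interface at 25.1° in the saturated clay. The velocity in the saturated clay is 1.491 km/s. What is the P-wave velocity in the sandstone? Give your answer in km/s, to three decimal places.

sin 25.1° = 0.4242; sin 51.7° = 0.7848.
V₂ = V₁·(sin θ₂/sin θ₁) = 1.491·(0.7848/0.4242) = 2.758 km/s.

2.758 km/s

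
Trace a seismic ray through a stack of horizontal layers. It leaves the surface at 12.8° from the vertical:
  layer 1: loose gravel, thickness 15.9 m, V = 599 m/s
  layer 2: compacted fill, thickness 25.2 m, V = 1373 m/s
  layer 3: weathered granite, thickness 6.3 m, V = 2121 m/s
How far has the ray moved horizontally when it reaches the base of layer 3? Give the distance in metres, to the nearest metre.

26 m

Apply Snell's law at each interface; in layer i the horizontal offset is hᵢ·tan θᵢ.
Layer 1: θ = 12.80°; offset = 15.9·tan 12.80° = 3.612 m.
Layer 2: sin θ = 1373·sin 12.8°/599 = 0.5078, θ = 30.52°; offset = 25.2·tan 30.52° = 14.855 m.
Layer 3: sin θ = 2121·sin 12.8°/599 = 0.7845, θ = 51.67°; offset = 6.3·tan 51.67° = 7.969 m.
Summing the layer offsets gives 26.437 m.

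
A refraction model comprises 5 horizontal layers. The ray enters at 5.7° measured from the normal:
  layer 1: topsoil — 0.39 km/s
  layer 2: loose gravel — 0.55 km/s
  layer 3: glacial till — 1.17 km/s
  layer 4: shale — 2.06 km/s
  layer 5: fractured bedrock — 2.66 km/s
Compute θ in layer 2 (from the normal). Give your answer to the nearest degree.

8°

Snell's law across each interface conserves sin θ / V, so sin θ_2 = V_2·sin θ₁/V₁.
sin θ_2 = 0.55 × sin 5.7° / 0.39 = 0.1401.
θ_2 = arcsin 0.1401 = 8.05°.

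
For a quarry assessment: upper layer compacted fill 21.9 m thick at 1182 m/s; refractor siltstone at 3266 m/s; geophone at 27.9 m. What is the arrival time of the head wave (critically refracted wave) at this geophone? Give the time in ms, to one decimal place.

43.1 ms

θ_c = arcsin(V₁/V₂) = arcsin(1182/3266) = 21.22°, cos θ_c = 0.9322.
Intercept time tᵢ = 2h cos θ_c / V₁ = 2·21.9·0.9322/1182 = 0.03454 s.
t = x/V₂ + tᵢ = 27.9/3266 + 0.03454 = 0.04309 s.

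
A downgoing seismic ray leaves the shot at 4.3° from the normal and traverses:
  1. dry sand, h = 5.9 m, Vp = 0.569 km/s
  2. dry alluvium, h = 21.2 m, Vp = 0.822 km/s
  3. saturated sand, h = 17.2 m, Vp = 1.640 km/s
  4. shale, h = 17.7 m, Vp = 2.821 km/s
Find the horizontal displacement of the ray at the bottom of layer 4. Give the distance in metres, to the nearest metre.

14 m

Ray parameter p = sin 4.3° / 0.569 km/s = 1.3177e-01 s/km.
Layer 1: θ = 4.30°; offset = 5.9·tan 4.30° = 0.444 m.
Layer 2: sin θ = p·0.822 = 0.1083 → θ = 6.22°; offset = 21.2·tan 6.22° = 2.310 m.
Layer 3: sin θ = p·1.640 = 0.2161 → θ = 12.48°; offset = 17.2·tan 12.48° = 3.807 m.
Layer 4: sin θ = p·2.821 = 0.3717 → θ = 21.82°; offset = 17.7·tan 21.82° = 7.088 m.
Σ offsets = 13.648 m.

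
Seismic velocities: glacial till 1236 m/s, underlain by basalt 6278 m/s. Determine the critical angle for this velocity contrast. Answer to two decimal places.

At critical incidence the refracted ray runs along the interface (θ₂ = 90°), so sin θ_c = V₁/V₂.
θ_c = arcsin(1236/6278) = arcsin 0.1969 = 11.35°.

11.35°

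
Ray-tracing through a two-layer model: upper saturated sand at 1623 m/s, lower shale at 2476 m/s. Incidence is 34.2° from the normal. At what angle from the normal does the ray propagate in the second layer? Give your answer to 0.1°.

sin θ₁/V₁ = sin θ₂/V₂ ⇒ sin θ₂ = 2476·sin 34.2°/1623 = 2476·0.5621/1623 = 0.8575.
θ₂ = sin⁻¹(0.8575) = 59.04° (from vertical).

59.0°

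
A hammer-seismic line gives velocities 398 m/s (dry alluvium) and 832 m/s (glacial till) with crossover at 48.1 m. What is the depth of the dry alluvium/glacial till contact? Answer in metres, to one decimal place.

x_cross = 2h·√((V₂+V₁)/(V₂−V₁)) → h = x_cross / (2·√((V₂+V₁)/(V₂−V₁))).
√((V₂+V₁)/(V₂−V₁)) = √((832+398)/(832−398)) = 1.6835.
h = 48.1 / (2·1.6835) = 14.29 m.

14.3 m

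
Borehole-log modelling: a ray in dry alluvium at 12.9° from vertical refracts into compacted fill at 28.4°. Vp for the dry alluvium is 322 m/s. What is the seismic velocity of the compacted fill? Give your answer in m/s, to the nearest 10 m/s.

Snell's law: sin 12.9°/V₁ = sin 28.4°/V₂.
V₂ = V₁·sin 28.4°/sin 12.9° = 322 × 2.1305 = 686.01 m/s.

690 m/s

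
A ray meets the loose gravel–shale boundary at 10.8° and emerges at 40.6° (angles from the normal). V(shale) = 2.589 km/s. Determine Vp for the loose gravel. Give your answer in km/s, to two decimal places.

sin 10.8° = 0.1874; sin 40.6° = 0.6508.
V₁ = V₂·(sin θ₁/sin θ₂) = 2.589·(0.1874/0.6508) = 0.75 km/s.

0.75 km/s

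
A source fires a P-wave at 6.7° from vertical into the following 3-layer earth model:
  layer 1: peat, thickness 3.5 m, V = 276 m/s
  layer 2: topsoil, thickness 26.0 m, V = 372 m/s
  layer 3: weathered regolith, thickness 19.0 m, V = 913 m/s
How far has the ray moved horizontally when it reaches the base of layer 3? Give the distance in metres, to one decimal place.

12.5 m

p = sin θ₁/V₁ = sin 6.7°/276 = 4.2272e-04 s/m is conserved through the stack.
Layer 1: θ = 6.70°; offset = 3.5·tan 6.70° = 0.411 m.
Layer 2: sin θ = p·372 = 0.1573 → θ = 9.05°; offset = 26.0·tan 9.05° = 4.140 m.
Layer 3: sin θ = p·913 = 0.3859 → θ = 22.70°; offset = 19.0·tan 22.70° = 7.949 m.
Summing the layer offsets gives 12.500 m.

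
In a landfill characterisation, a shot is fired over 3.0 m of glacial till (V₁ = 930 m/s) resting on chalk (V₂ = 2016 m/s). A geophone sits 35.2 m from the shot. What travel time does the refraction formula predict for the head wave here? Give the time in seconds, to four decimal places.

0.0232 s

t = x/V₂ + 2h·√(V₂²−V₁²)/(V₁V₂).
√(V₂²−V₁²) = √(2016²−930²) = 1788.7 m/s; delay term = 2·3.0·1788.7/(930·2016) = 0.00572 s.
t = 35.2/2016 + 0.00572 = 0.02318 s.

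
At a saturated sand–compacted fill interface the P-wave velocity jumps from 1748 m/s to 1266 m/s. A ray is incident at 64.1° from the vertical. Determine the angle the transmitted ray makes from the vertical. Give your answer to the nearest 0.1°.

40.7°

Snell's law: sin θ₂ = (V₂/V₁)·sin θ₁ = (1266/1748)·sin 64.1° = 0.6515.
θ₂ = sin⁻¹(0.6515) = 40.66° (from vertical).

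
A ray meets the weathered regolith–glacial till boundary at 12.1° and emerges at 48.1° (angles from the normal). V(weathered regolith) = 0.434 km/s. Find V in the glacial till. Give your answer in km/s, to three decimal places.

1.541 km/s

sin 12.1° = 0.2096; sin 48.1° = 0.7443.
V₂ = V₁·(sin θ₂/sin θ₁) = 0.434·(0.7443/0.2096) = 1.541 km/s.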